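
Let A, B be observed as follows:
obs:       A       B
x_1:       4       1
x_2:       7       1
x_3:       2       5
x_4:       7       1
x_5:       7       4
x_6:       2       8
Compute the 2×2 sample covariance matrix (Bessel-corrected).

Step 1 — column means:
  mean(A) = (4 + 7 + 2 + 7 + 7 + 2) / 6 = 29/6 = 4.8333
  mean(B) = (1 + 1 + 5 + 1 + 4 + 8) / 6 = 20/6 = 3.3333

Step 2 — sample covariance S[i,j] = (1/(n-1)) · Σ_k (x_{k,i} - mean_i) · (x_{k,j} - mean_j), with n-1 = 5.
  S[A,A] = ((-0.8333)·(-0.8333) + (2.1667)·(2.1667) + (-2.8333)·(-2.8333) + (2.1667)·(2.1667) + (2.1667)·(2.1667) + (-2.8333)·(-2.8333)) / 5 = 30.8333/5 = 6.1667
  S[A,B] = ((-0.8333)·(-2.3333) + (2.1667)·(-2.3333) + (-2.8333)·(1.6667) + (2.1667)·(-2.3333) + (2.1667)·(0.6667) + (-2.8333)·(4.6667)) / 5 = -24.6667/5 = -4.9333
  S[B,B] = ((-2.3333)·(-2.3333) + (-2.3333)·(-2.3333) + (1.6667)·(1.6667) + (-2.3333)·(-2.3333) + (0.6667)·(0.6667) + (4.6667)·(4.6667)) / 5 = 41.3333/5 = 8.2667

S is symmetric (S[j,i] = S[i,j]). Assembling:

S = [[6.1667, -4.9333],
 [-4.9333, 8.2667]]


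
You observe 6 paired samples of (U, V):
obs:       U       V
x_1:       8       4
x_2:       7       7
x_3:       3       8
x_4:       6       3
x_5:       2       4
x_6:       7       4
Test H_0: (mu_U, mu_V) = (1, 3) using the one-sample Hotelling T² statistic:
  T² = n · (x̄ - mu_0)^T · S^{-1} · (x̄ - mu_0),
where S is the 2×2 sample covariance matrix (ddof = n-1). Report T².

Step 1 — sample mean vector:
  mean(U) = (8 + 7 + 3 + 6 + 2 + 7) / 6 = 33/6 = 5.5
  mean(V) = (4 + 7 + 8 + 3 + 4 + 4) / 6 = 30/6 = 5
  x̄ = (5.5, 5),  deviation x̄ - mu_0 = (5.5, 5) - (1, 3) = (4.5, 2).

Step 2 — sample covariance matrix, S[i,j] = (1/(n-1)) · Σ_k (x_{k,i} - mean_i) · (x_{k,j} - mean_j), divisor n-1 = 5:
  S[U,U] = ((2.5)·(2.5) + (1.5)·(1.5) + (-2.5)·(-2.5) + (0.5)·(0.5) + (-3.5)·(-3.5) + (1.5)·(1.5)) / 5 = 29.5/5 = 5.9
  S[U,V] = ((2.5)·(-1) + (1.5)·(2) + (-2.5)·(3) + (0.5)·(-2) + (-3.5)·(-1) + (1.5)·(-1)) / 5 = -6/5 = -1.2
  S[V,V] = ((-1)·(-1) + (2)·(2) + (3)·(3) + (-2)·(-2) + (-1)·(-1) + (-1)·(-1)) / 5 = 20/5 = 4
  S = [[5.9, -1.2],
 [-1.2, 4]].

Step 3 — invert S. det(S) = 5.9·4 - (-1.2)² = 22.16.
  S^{-1} = (1/det) · [[d, -b], [-b, a]] = [[0.1805, 0.0542],
 [0.0542, 0.2662]].

Step 4 — quadratic form (x̄ - mu_0)^T · S^{-1} · (x̄ - mu_0):
  S^{-1} · (x̄ - mu_0) = (0.9206, 0.7762),
  (x̄ - mu_0)^T · [...] = (4.5)·(0.9206) + (2)·(0.7762) = 5.6949.

Step 5 — scale by n: T² = 6 · 5.6949 = 34.1697.

T² ≈ 34.1697


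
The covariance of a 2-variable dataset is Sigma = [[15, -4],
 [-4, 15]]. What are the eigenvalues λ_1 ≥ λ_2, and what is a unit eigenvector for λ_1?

Step 1 — characteristic polynomial of 2×2 Sigma:
  det(Sigma - λI) = λ² - trace · λ + det = 0.
  trace = 15 + 15 = 30, det = 15·15 - (-4)² = 209.
Step 2 — discriminant:
  Δ = trace² - 4·det = 900 - 836 = 64.
Step 3 — eigenvalues:
  λ = (trace ± √Δ)/2 = (30 ± 8)/2,
  λ_1 = 19,  λ_2 = 11.

Step 4 — unit eigenvector for λ_1: solve (Sigma - λ_1 I)v = 0. First row:
  (15 - 19)·v_x + (-4)·v_y = 0, i.e. (-4)·v_x + (-4)·v_y = 0,
  so v ∝ (b, λ_1 - a) = (-4, 4); multiply by -1 so the first entry is positive: u = (4, -4).
  ||u|| = √((4)² + (-4)²) = √(32) ≈ 5.6569,
  v_1 = u/||u|| ≈ (0.7071, -0.7071) (||v_1|| = 1).

λ_1 = 19,  λ_2 = 11;  v_1 ≈ (0.7071, -0.7071)


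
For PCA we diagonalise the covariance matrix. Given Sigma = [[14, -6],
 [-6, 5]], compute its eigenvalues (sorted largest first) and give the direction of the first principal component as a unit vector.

Step 1 — characteristic polynomial of 2×2 Sigma:
  det(Sigma - λI) = λ² - trace · λ + det = 0.
  trace = 14 + 5 = 19, det = 14·5 - (-6)² = 34.
Step 2 — discriminant:
  Δ = trace² - 4·det = 361 - 136 = 225.
Step 3 — eigenvalues:
  λ = (trace ± √Δ)/2 = (19 ± 15)/2,
  λ_1 = 17,  λ_2 = 2.

Step 4 — unit eigenvector for λ_1: solve (Sigma - λ_1 I)v = 0. First row:
  (14 - 17)·v_x + (-6)·v_y = 0, i.e. (-3)·v_x + (-6)·v_y = 0,
  so v ∝ (b, λ_1 - a) = (-6, 3); multiply by -1 so the first entry is positive: u = (6, -3).
  ||u|| = √((6)² + (-3)²) = √(45) ≈ 6.7082,
  v_1 = u/||u|| ≈ (0.8944, -0.4472) (||v_1|| = 1).

λ_1 = 17,  λ_2 = 2;  v_1 ≈ (0.8944, -0.4472)


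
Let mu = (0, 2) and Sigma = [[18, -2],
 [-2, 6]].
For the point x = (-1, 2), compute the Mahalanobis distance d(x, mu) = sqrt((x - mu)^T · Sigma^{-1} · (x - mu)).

Step 1 — centre the observation: (x - mu) = (-1, 0).

Step 2 — invert Sigma. det(Sigma) = 18·6 - (-2)² = 104.
  Sigma^{-1} = (1/det) · [[d, -b], [-b, a]] = [[0.0577, 0.0192],
 [0.0192, 0.1731]].

Step 3 — form the quadratic (x - mu)^T · Sigma^{-1} · (x - mu):
  Sigma^{-1} · (x - mu) = (-0.0577, -0.0192).
  (x - mu)^T · [Sigma^{-1} · (x - mu)] = (-1)·(-0.0577) + (0)·(-0.0192) = 0.0577.

Step 4 — take square root: d = √(0.0577) ≈ 0.2402.

d(x, mu) = √(0.0577) ≈ 0.2402


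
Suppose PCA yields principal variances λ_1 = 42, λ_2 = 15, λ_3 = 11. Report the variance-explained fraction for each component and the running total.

Step 1 — total variance = trace(Sigma) = Σ λ_i = 42 + 15 + 11 = 68.

Step 2 — fraction explained by component i = λ_i / Σ λ:
  PC1: 42/68 = 0.6176
  PC2: 15/68 = 0.2206
  PC3: 11/68 = 0.1618

Step 3 — cumulative fraction after k components = (λ_1 + ... + λ_k) / Σ λ:
  k = 1: 42/68 = 0.6176
  k = 2: (42 + 15)/68 = 57/68 = 0.8382
  k = 3: (42 + 15 + 11)/68 = 68/68 = 1

Summary (fraction, with percent):

explained: PC1 0.6176 (61.76%), PC2 0.2206 (22.06%), PC3 0.1618 (16.18%);  cumulative: 0.6176, 0.8382, 1


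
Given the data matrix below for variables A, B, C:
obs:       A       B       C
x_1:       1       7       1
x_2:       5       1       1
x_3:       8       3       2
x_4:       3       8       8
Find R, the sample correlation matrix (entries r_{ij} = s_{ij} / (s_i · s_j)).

Step 1 — column means:
  mean(A) = (1 + 5 + 8 + 3) / 4 = 17/4 = 4.25
  mean(B) = (7 + 1 + 3 + 8) / 4 = 19/4 = 4.75
  mean(C) = (1 + 1 + 2 + 8) / 4 = 12/4 = 3

Step 2 — sample variances and covariances s[i,j] = (1/(n-1)) · Σ_k (x_{k,i} - mean_i) · (x_{k,j} - mean_j), with n-1 = 3:
  s[A,A] = ((-3.25)·(-3.25) + (0.75)·(0.75) + (3.75)·(3.75) + (-1.25)·(-1.25)) / 3 = 26.75/3 = 8.9167
  s[A,B] = ((-3.25)·(2.25) + (0.75)·(-3.75) + (3.75)·(-1.75) + (-1.25)·(3.25)) / 3 = -20.75/3 = -6.9167
  s[A,C] = ((-3.25)·(-2) + (0.75)·(-2) + (3.75)·(-1) + (-1.25)·(5)) / 3 = -5/3 = -1.6667
  s[B,B] = ((2.25)·(2.25) + (-3.75)·(-3.75) + (-1.75)·(-1.75) + (3.25)·(3.25)) / 3 = 32.75/3 = 10.9167
  s[B,C] = ((2.25)·(-2) + (-3.75)·(-2) + (-1.75)·(-1) + (3.25)·(5)) / 3 = 21/3 = 7
  s[C,C] = ((-2)·(-2) + (-2)·(-2) + (-1)·(-1) + (5)·(5)) / 3 = 34/3 = 11.3333
  Sample standard deviations s_i = √(s[i,i]):
  s(A) = √(8.9167) = 2.9861
  s(B) = √(10.9167) = 3.304
  s(C) = √(11.3333) = 3.3665

Step 3 — r_{ij} = s_{ij} / (s_i · s_j):
  r[A,A] = 1 (diagonal).
  r[A,B] = -6.9167 / (2.9861 · 3.304) = -6.9167 / 9.8661 = -0.7011
  r[A,C] = -1.6667 / (2.9861 · 3.3665) = -1.6667 / 10.0526 = -0.1658
  r[B,B] = 1 (diagonal).
  r[B,C] = 7 / (3.304 · 3.3665) = 7 / 11.123 = 0.6293
  r[C,C] = 1 (diagonal).

R is symmetric with unit diagonal. Assembling:

R = [[1, -0.7011, -0.1658],
 [-0.7011, 1, 0.6293],
 [-0.1658, 0.6293, 1]]


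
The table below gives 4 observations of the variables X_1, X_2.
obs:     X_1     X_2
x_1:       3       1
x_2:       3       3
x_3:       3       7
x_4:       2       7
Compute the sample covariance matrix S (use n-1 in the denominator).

Step 1 — column means:
  mean(X_1) = (3 + 3 + 3 + 2) / 4 = 11/4 = 2.75
  mean(X_2) = (1 + 3 + 7 + 7) / 4 = 18/4 = 4.5

Step 2 — sample covariance S[i,j] = (1/(n-1)) · Σ_k (x_{k,i} - mean_i) · (x_{k,j} - mean_j), with n-1 = 3.
  S[X_1,X_1] = ((0.25)·(0.25) + (0.25)·(0.25) + (0.25)·(0.25) + (-0.75)·(-0.75)) / 3 = 0.75/3 = 0.25
  S[X_1,X_2] = ((0.25)·(-3.5) + (0.25)·(-1.5) + (0.25)·(2.5) + (-0.75)·(2.5)) / 3 = -2.5/3 = -0.8333
  S[X_2,X_2] = ((-3.5)·(-3.5) + (-1.5)·(-1.5) + (2.5)·(2.5) + (2.5)·(2.5)) / 3 = 27/3 = 9

S is symmetric (S[j,i] = S[i,j]). Assembling:

S = [[0.25, -0.8333],
 [-0.8333, 9]]


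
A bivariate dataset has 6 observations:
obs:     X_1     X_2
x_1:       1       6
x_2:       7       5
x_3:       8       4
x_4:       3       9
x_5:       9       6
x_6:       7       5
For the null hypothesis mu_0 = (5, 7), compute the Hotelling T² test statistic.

Step 1 — sample mean vector:
  mean(X_1) = (1 + 7 + 8 + 3 + 9 + 7) / 6 = 35/6 = 5.8333
  mean(X_2) = (6 + 5 + 4 + 9 + 6 + 5) / 6 = 35/6 = 5.8333
  x̄ = (5.8333, 5.8333),  deviation x̄ - mu_0 = (5.8333, 5.8333) - (5, 7) = (0.8333, -1.1667).

Step 2 — sample covariance matrix, S[i,j] = (1/(n-1)) · Σ_k (x_{k,i} - mean_i) · (x_{k,j} - mean_j), divisor n-1 = 5:
  S[X_1,X_1] = ((-4.8333)·(-4.8333) + (1.1667)·(1.1667) + (2.1667)·(2.1667) + (-2.8333)·(-2.8333) + (3.1667)·(3.1667) + (1.1667)·(1.1667)) / 5 = 48.8333/5 = 9.7667
  S[X_1,X_2] = ((-4.8333)·(0.1667) + (1.1667)·(-0.8333) + (2.1667)·(-1.8333) + (-2.8333)·(3.1667) + (3.1667)·(0.1667) + (1.1667)·(-0.8333)) / 5 = -15.1667/5 = -3.0333
  S[X_2,X_2] = ((0.1667)·(0.1667) + (-0.8333)·(-0.8333) + (-1.8333)·(-1.8333) + (3.1667)·(3.1667) + (0.1667)·(0.1667) + (-0.8333)·(-0.8333)) / 5 = 14.8333/5 = 2.9667
  S = [[9.7667, -3.0333],
 [-3.0333, 2.9667]].

Step 3 — invert S. det(S) = 9.7667·2.9667 - (-3.0333)² = 19.7733.
  S^{-1} = (1/det) · [[d, -b], [-b, a]] = [[0.15, 0.1534],
 [0.1534, 0.4939]].

Step 4 — quadratic form (x̄ - mu_0)^T · S^{-1} · (x̄ - mu_0):
  S^{-1} · (x̄ - mu_0) = (-0.0539, -0.4484),
  (x̄ - mu_0)^T · [...] = (0.8333)·(-0.0539) + (-1.1667)·(-0.4484) = 0.4782.

Step 5 — scale by n: T² = 6 · 0.4782 = 2.8692.

T² ≈ 2.8692


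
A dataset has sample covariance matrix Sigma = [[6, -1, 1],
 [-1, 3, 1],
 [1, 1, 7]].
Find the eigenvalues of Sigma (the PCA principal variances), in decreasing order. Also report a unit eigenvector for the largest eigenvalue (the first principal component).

Step 1 — characteristic polynomial p(λ) = det(λI - Sigma) = λ³ - tr·λ² + c_1·λ - det, where tr = trace, c_1 = sum of the principal 2×2 minors, det = det(Sigma):
  tr = 6 + 3 + 7 = 16,
  c_1 = (6·3 - (-1)²) + (6·7 - (1)²) + (3·7 - (1)²) = 17 + 41 + 20 = 78,
  det = 6·(3·7 - (1)²) - (-1)·((-1)·7 - (1)·(1)) + (1)·((-1)·(1) - 3·(1)) = 6·(20) - (-1)·(-8) + (1)·(-4) = 108.
  So p(λ) = λ³ - 16λ² + 78λ - 108.
Step 2 — look for an integer root (rational root theorem: any rational root is an integer divisor of 108). Testing λ = 6:
  p(6) = 216 - 576 + 468 - 108 = 0  ✓
  Dividing out (λ - 6): p(λ) = (λ - 6)(λ² - 10λ + 18).
Step 3 — remaining eigenvalues from the quadratic λ² - 10λ + 18 = 0:
  Δ = 10² - 4·18 = 100 - 72 = 28,  λ = (10 ± √28)/2 = (10 ± 5.2915)/2 ≈ 7.6458 or 2.3542.
  Sorted: λ_1 = 7.6458,  λ_2 = 6,  λ_3 = 2.3542  (check: sum = 16 = tr ✓).

Step 4 — unit eigenvector for λ_1 ≈ 7.6458: v spans the null space of (Sigma - λ_1 I), whose rows are
  r_1 = (-1.6458, -1, 1),  r_2 = (-1, -4.6458, 1),  r_3 = (1, 1, -0.6458).
  v is orthogonal to every row, so take v ∝ r_1 × r_2 = ((-1)·(1) - (1)·(-4.6458), (1)·(-1) - (-1.6458)·(1), (-1.6458)·(-4.6458) - (-1)·(-1)) ≈ (3.6458, 0.6458, 6.6458).
  Let u = (3.6458, 0.6458, 6.6458).
  ||u|| = √((3.6458)² + (0.6458)² + (6.6458)²) = √(57.8745) ≈ 7.6075,  v_1 = u/||u|| ≈ (0.4792, 0.0849, 0.8736) (||v_1|| = 1).

λ_1 = 7.6458,  λ_2 = 6,  λ_3 = 2.3542;  v_1 ≈ (0.4792, 0.0849, 0.8736)


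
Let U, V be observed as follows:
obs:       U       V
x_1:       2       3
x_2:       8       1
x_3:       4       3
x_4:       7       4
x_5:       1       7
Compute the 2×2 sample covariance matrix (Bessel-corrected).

Step 1 — column means:
  mean(U) = (2 + 8 + 4 + 7 + 1) / 5 = 22/5 = 4.4
  mean(V) = (3 + 1 + 3 + 4 + 7) / 5 = 18/5 = 3.6

Step 2 — sample covariance S[i,j] = (1/(n-1)) · Σ_k (x_{k,i} - mean_i) · (x_{k,j} - mean_j), with n-1 = 4.
  S[U,U] = ((-2.4)·(-2.4) + (3.6)·(3.6) + (-0.4)·(-0.4) + (2.6)·(2.6) + (-3.4)·(-3.4)) / 4 = 37.2/4 = 9.3
  S[U,V] = ((-2.4)·(-0.6) + (3.6)·(-2.6) + (-0.4)·(-0.6) + (2.6)·(0.4) + (-3.4)·(3.4)) / 4 = -18.2/4 = -4.55
  S[V,V] = ((-0.6)·(-0.6) + (-2.6)·(-2.6) + (-0.6)·(-0.6) + (0.4)·(0.4) + (3.4)·(3.4)) / 4 = 19.2/4 = 4.8

S is symmetric (S[j,i] = S[i,j]). Assembling:

S = [[9.3, -4.55],
 [-4.55, 4.8]]


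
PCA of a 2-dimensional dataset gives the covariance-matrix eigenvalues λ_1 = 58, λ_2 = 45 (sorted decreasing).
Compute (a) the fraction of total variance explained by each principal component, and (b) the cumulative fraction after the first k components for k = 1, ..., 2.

Step 1 — total variance = trace(Sigma) = Σ λ_i = 58 + 45 = 103.

Step 2 — fraction explained by component i = λ_i / Σ λ:
  PC1: 58/103 = 0.5631
  PC2: 45/103 = 0.4369

Step 3 — cumulative fraction after k components = (λ_1 + ... + λ_k) / Σ λ:
  k = 1: 58/103 = 0.5631
  k = 2: (58 + 45)/103 = 103/103 = 1

Summary (fraction, with percent):

explained: PC1 0.5631 (56.31%), PC2 0.4369 (43.69%);  cumulative: 0.5631, 1


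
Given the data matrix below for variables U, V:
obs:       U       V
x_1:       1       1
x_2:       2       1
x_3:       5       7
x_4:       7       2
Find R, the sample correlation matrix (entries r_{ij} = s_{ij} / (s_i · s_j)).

Step 1 — column means:
  mean(U) = (1 + 2 + 5 + 7) / 4 = 15/4 = 3.75
  mean(V) = (1 + 1 + 7 + 2) / 4 = 11/4 = 2.75

Step 2 — sample variances and covariances s[i,j] = (1/(n-1)) · Σ_k (x_{k,i} - mean_i) · (x_{k,j} - mean_j), with n-1 = 3:
  s[U,U] = ((-2.75)·(-2.75) + (-1.75)·(-1.75) + (1.25)·(1.25) + (3.25)·(3.25)) / 3 = 22.75/3 = 7.5833
  s[U,V] = ((-2.75)·(-1.75) + (-1.75)·(-1.75) + (1.25)·(4.25) + (3.25)·(-0.75)) / 3 = 10.75/3 = 3.5833
  s[V,V] = ((-1.75)·(-1.75) + (-1.75)·(-1.75) + (4.25)·(4.25) + (-0.75)·(-0.75)) / 3 = 24.75/3 = 8.25
  Sample standard deviations s_i = √(s[i,i]):
  s(U) = √(7.5833) = 2.7538
  s(V) = √(8.25) = 2.8723

Step 3 — r_{ij} = s_{ij} / (s_i · s_j):
  r[U,U] = 1 (diagonal).
  r[U,V] = 3.5833 / (2.7538 · 2.8723) = 3.5833 / 7.9096 = 0.453
  r[V,V] = 1 (diagonal).

R is symmetric with unit diagonal. Assembling:

R = [[1, 0.453],
 [0.453, 1]]


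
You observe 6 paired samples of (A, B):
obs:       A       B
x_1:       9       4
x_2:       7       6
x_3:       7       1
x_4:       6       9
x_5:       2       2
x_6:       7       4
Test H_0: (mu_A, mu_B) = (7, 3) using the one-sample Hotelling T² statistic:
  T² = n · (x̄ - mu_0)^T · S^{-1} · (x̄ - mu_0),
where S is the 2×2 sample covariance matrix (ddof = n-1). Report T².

Step 1 — sample mean vector:
  mean(A) = (9 + 7 + 7 + 6 + 2 + 7) / 6 = 38/6 = 6.3333
  mean(B) = (4 + 6 + 1 + 9 + 2 + 4) / 6 = 26/6 = 4.3333
  x̄ = (6.3333, 4.3333),  deviation x̄ - mu_0 = (6.3333, 4.3333) - (7, 3) = (-0.6667, 1.3333).

Step 2 — sample covariance matrix, S[i,j] = (1/(n-1)) · Σ_k (x_{k,i} - mean_i) · (x_{k,j} - mean_j), divisor n-1 = 5:
  S[A,A] = ((2.6667)·(2.6667) + (0.6667)·(0.6667) + (0.6667)·(0.6667) + (-0.3333)·(-0.3333) + (-4.3333)·(-4.3333) + (0.6667)·(0.6667)) / 5 = 27.3333/5 = 5.4667
  S[A,B] = ((2.6667)·(-0.3333) + (0.6667)·(1.6667) + (0.6667)·(-3.3333) + (-0.3333)·(4.6667) + (-4.3333)·(-2.3333) + (0.6667)·(-0.3333)) / 5 = 6.3333/5 = 1.2667
  S[B,B] = ((-0.3333)·(-0.3333) + (1.6667)·(1.6667) + (-3.3333)·(-3.3333) + (4.6667)·(4.6667) + (-2.3333)·(-2.3333) + (-0.3333)·(-0.3333)) / 5 = 41.3333/5 = 8.2667
  S = [[5.4667, 1.2667],
 [1.2667, 8.2667]].

Step 3 — invert S. det(S) = 5.4667·8.2667 - (1.2667)² = 43.5867.
  S^{-1} = (1/det) · [[d, -b], [-b, a]] = [[0.1897, -0.0291],
 [-0.0291, 0.1254]].

Step 4 — quadratic form (x̄ - mu_0)^T · S^{-1} · (x̄ - mu_0):
  S^{-1} · (x̄ - mu_0) = (-0.1652, 0.1866),
  (x̄ - mu_0)^T · [...] = (-0.6667)·(-0.1652) + (1.3333)·(0.1866) = 0.3589.

Step 5 — scale by n: T² = 6 · 0.3589 = 2.1536.

T² ≈ 2.1536


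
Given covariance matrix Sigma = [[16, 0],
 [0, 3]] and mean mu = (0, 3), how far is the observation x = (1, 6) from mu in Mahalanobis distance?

Step 1 — centre the observation: (x - mu) = (1, 3).

Step 2 — invert Sigma. det(Sigma) = 16·3 - (0)² = 48.
  Sigma^{-1} = (1/det) · [[d, -b], [-b, a]] = [[0.0625, 0],
 [0, 0.3333]].

Step 3 — form the quadratic (x - mu)^T · Sigma^{-1} · (x - mu):
  Sigma^{-1} · (x - mu) = (0.0625, 1).
  (x - mu)^T · [Sigma^{-1} · (x - mu)] = (1)·(0.0625) + (3)·(1) = 3.0625.

Step 4 — take square root: d = √(3.0625) ≈ 1.75.

d(x, mu) = √(3.0625) ≈ 1.75


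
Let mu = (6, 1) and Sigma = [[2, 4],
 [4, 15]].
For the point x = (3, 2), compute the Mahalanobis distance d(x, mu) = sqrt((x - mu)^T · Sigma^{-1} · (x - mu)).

Step 1 — centre the observation: (x - mu) = (-3, 1).

Step 2 — invert Sigma. det(Sigma) = 2·15 - (4)² = 14.
  Sigma^{-1} = (1/det) · [[d, -b], [-b, a]] = [[1.0714, -0.2857],
 [-0.2857, 0.1429]].

Step 3 — form the quadratic (x - mu)^T · Sigma^{-1} · (x - mu):
  Sigma^{-1} · (x - mu) = (-3.5, 1).
  (x - mu)^T · [Sigma^{-1} · (x - mu)] = (-3)·(-3.5) + (1)·(1) = 11.5.

Step 4 — take square root: d = √(11.5) ≈ 3.3912.

d(x, mu) = √(11.5) ≈ 3.3912


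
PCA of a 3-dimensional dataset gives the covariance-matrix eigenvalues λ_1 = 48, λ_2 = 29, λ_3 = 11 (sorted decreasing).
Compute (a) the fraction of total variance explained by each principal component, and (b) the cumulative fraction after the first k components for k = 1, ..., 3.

Step 1 — total variance = trace(Sigma) = Σ λ_i = 48 + 29 + 11 = 88.

Step 2 — fraction explained by component i = λ_i / Σ λ:
  PC1: 48/88 = 0.5455
  PC2: 29/88 = 0.3295
  PC3: 11/88 = 0.125

Step 3 — cumulative fraction after k components = (λ_1 + ... + λ_k) / Σ λ:
  k = 1: 48/88 = 0.5455
  k = 2: (48 + 29)/88 = 77/88 = 0.875
  k = 3: (48 + 29 + 11)/88 = 88/88 = 1

Summary (fraction, with percent):

explained: PC1 0.5455 (54.55%), PC2 0.3295 (32.95%), PC3 0.125 (12.5%);  cumulative: 0.5455, 0.875, 1


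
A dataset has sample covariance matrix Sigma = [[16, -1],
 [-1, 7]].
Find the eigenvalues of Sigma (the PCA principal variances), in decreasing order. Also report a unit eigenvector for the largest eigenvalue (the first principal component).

Step 1 — characteristic polynomial of 2×2 Sigma:
  det(Sigma - λI) = λ² - trace · λ + det = 0.
  trace = 16 + 7 = 23, det = 16·7 - (-1)² = 111.
Step 2 — discriminant:
  Δ = trace² - 4·det = 529 - 444 = 85.
Step 3 — eigenvalues:
  λ = (trace ± √Δ)/2 = (23 ± 9.2195)/2,
  λ_1 = 16.1098,  λ_2 = 6.8902.

Step 4 — unit eigenvector for λ_1: solve (Sigma - λ_1 I)v = 0. First row:
  (16 - 16.1098)·v_x + (-1)·v_y = 0, i.e. (-0.1098)·v_x + (-1)·v_y = 0,
  so v ∝ (b, λ_1 - a) = (-1, 0.1098); multiply by -1 so the first entry is positive: u = (1, -0.1098).
  ||u|| = √((1)² + (-0.1098)²) = √(1.012) ≈ 1.006,
  v_1 = u/||u|| ≈ (0.994, -0.1091) (||v_1|| = 1).

λ_1 = 16.1098,  λ_2 = 6.8902;  v_1 ≈ (0.994, -0.1091)


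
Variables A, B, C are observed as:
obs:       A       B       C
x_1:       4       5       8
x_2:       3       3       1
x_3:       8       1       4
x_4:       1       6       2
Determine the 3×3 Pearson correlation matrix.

Step 1 — column means:
  mean(A) = (4 + 3 + 8 + 1) / 4 = 16/4 = 4
  mean(B) = (5 + 3 + 1 + 6) / 4 = 15/4 = 3.75
  mean(C) = (8 + 1 + 4 + 2) / 4 = 15/4 = 3.75

Step 2 — sample variances and covariances s[i,j] = (1/(n-1)) · Σ_k (x_{k,i} - mean_i) · (x_{k,j} - mean_j), with n-1 = 3:
  s[A,A] = ((0)·(0) + (-1)·(-1) + (4)·(4) + (-3)·(-3)) / 3 = 26/3 = 8.6667
  s[A,B] = ((0)·(1.25) + (-1)·(-0.75) + (4)·(-2.75) + (-3)·(2.25)) / 3 = -17/3 = -5.6667
  s[A,C] = ((0)·(4.25) + (-1)·(-2.75) + (4)·(0.25) + (-3)·(-1.75)) / 3 = 9/3 = 3
  s[B,B] = ((1.25)·(1.25) + (-0.75)·(-0.75) + (-2.75)·(-2.75) + (2.25)·(2.25)) / 3 = 14.75/3 = 4.9167
  s[B,C] = ((1.25)·(4.25) + (-0.75)·(-2.75) + (-2.75)·(0.25) + (2.25)·(-1.75)) / 3 = 2.75/3 = 0.9167
  s[C,C] = ((4.25)·(4.25) + (-2.75)·(-2.75) + (0.25)·(0.25) + (-1.75)·(-1.75)) / 3 = 28.75/3 = 9.5833
  Sample standard deviations s_i = √(s[i,i]):
  s(A) = √(8.6667) = 2.9439
  s(B) = √(4.9167) = 2.2174
  s(C) = √(9.5833) = 3.0957

Step 3 — r_{ij} = s_{ij} / (s_i · s_j):
  r[A,A] = 1 (diagonal).
  r[A,B] = -5.6667 / (2.9439 · 2.2174) = -5.6667 / 6.5277 = -0.8681
  r[A,C] = 3 / (2.9439 · 3.0957) = 3 / 9.1135 = 0.3292
  r[B,B] = 1 (diagonal).
  r[B,C] = 0.9167 / (2.2174 · 3.0957) = 0.9167 / 6.8643 = 0.1335
  r[C,C] = 1 (diagonal).

R is symmetric with unit diagonal. Assembling:

R = [[1, -0.8681, 0.3292],
 [-0.8681, 1, 0.1335],
 [0.3292, 0.1335, 1]]


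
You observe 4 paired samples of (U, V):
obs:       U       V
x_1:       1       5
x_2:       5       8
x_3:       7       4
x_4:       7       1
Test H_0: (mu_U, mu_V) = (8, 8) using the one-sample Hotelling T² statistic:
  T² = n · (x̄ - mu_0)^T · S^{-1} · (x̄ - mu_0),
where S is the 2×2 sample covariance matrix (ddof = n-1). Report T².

Step 1 — sample mean vector:
  mean(U) = (1 + 5 + 7 + 7) / 4 = 20/4 = 5
  mean(V) = (5 + 8 + 4 + 1) / 4 = 18/4 = 4.5
  x̄ = (5, 4.5),  deviation x̄ - mu_0 = (5, 4.5) - (8, 8) = (-3, -3.5).

Step 2 — sample covariance matrix, S[i,j] = (1/(n-1)) · Σ_k (x_{k,i} - mean_i) · (x_{k,j} - mean_j), divisor n-1 = 3:
  S[U,U] = ((-4)·(-4) + (0)·(0) + (2)·(2) + (2)·(2)) / 3 = 24/3 = 8
  S[U,V] = ((-4)·(0.5) + (0)·(3.5) + (2)·(-0.5) + (2)·(-3.5)) / 3 = -10/3 = -3.3333
  S[V,V] = ((0.5)·(0.5) + (3.5)·(3.5) + (-0.5)·(-0.5) + (-3.5)·(-3.5)) / 3 = 25/3 = 8.3333
  S = [[8, -3.3333],
 [-3.3333, 8.3333]].

Step 3 — invert S. det(S) = 8·8.3333 - (-3.3333)² = 55.5556.
  S^{-1} = (1/det) · [[d, -b], [-b, a]] = [[0.15, 0.06],
 [0.06, 0.144]].

Step 4 — quadratic form (x̄ - mu_0)^T · S^{-1} · (x̄ - mu_0):
  S^{-1} · (x̄ - mu_0) = (-0.66, -0.684),
  (x̄ - mu_0)^T · [...] = (-3)·(-0.66) + (-3.5)·(-0.684) = 4.374.

Step 5 — scale by n: T² = 4 · 4.374 = 17.496.

T² ≈ 17.496


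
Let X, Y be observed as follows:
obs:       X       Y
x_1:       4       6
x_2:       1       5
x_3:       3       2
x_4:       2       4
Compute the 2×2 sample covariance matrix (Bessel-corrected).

Step 1 — column means:
  mean(X) = (4 + 1 + 3 + 2) / 4 = 10/4 = 2.5
  mean(Y) = (6 + 5 + 2 + 4) / 4 = 17/4 = 4.25

Step 2 — sample covariance S[i,j] = (1/(n-1)) · Σ_k (x_{k,i} - mean_i) · (x_{k,j} - mean_j), with n-1 = 3.
  S[X,X] = ((1.5)·(1.5) + (-1.5)·(-1.5) + (0.5)·(0.5) + (-0.5)·(-0.5)) / 3 = 5/3 = 1.6667
  S[X,Y] = ((1.5)·(1.75) + (-1.5)·(0.75) + (0.5)·(-2.25) + (-0.5)·(-0.25)) / 3 = 0.5/3 = 0.1667
  S[Y,Y] = ((1.75)·(1.75) + (0.75)·(0.75) + (-2.25)·(-2.25) + (-0.25)·(-0.25)) / 3 = 8.75/3 = 2.9167

S is symmetric (S[j,i] = S[i,j]). Assembling:

S = [[1.6667, 0.1667],
 [0.1667, 2.9167]]


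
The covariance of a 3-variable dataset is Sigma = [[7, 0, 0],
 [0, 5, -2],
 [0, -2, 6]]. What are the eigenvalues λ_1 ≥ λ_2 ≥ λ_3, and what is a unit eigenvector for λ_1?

Step 1 — characteristic polynomial p(λ) = det(λI - Sigma) = λ³ - tr·λ² + c_1·λ - det, where tr = trace, c_1 = sum of the principal 2×2 minors, det = det(Sigma):
  tr = 7 + 5 + 6 = 18,
  c_1 = (7·5 - (0)²) + (7·6 - (0)²) + (5·6 - (-2)²) = 35 + 42 + 26 = 103,
  det = 7·(5·6 - (-2)²) - (0)·((0)·6 - (-2)·(0)) + (0)·((0)·(-2) - 5·(0)) = 7·(26) - (0)·(0) + (0)·(0) = 182.
  So p(λ) = λ³ - 18λ² + 103λ - 182.
Step 2 — look for an integer root (rational root theorem: any rational root is an integer divisor of 182). Testing λ = 7:
  p(7) = 343 - 882 + 721 - 182 = 0  ✓
  Dividing out (λ - 7): p(λ) = (λ - 7)(λ² - 11λ + 26).
Step 3 — remaining eigenvalues from the quadratic λ² - 11λ + 26 = 0:
  Δ = 11² - 4·26 = 121 - 104 = 17,  λ = (11 ± √17)/2 = (11 ± 4.1231)/2 ≈ 7.5616 or 3.4384.
  Sorted: λ_1 = 7.5616,  λ_2 = 7,  λ_3 = 3.4384  (check: sum = 18 = tr ✓).

Step 4 — unit eigenvector for λ_1 ≈ 7.5616: v spans the null space of (Sigma - λ_1 I), whose rows are
  r_1 = (-0.5616, 0, 0),  r_2 = (0, -2.5616, -2),  r_3 = (0, -2, -1.5616).
  v is orthogonal to every row, so take v ∝ r_1 × r_2 = ((0)·(-2) - (0)·(-2.5616), (0)·(0) - (-0.5616)·(-2), (-0.5616)·(-2.5616) - (0)·(0)) ≈ (0, -1.1231, 1.4384).
  Rescale (multiply by -1 so the first nonzero entry is positive): u = (0, 1.1231, -1.4384).
  ||u|| = √((0)² + (1.1231)² + (-1.4384)²) = √(3.3305) ≈ 1.825,  v_1 = u/||u|| ≈ (0, 0.6154, -0.7882) (||v_1|| = 1).

λ_1 = 7.5616,  λ_2 = 7,  λ_3 = 3.4384;  v_1 ≈ (0, 0.6154, -0.7882)


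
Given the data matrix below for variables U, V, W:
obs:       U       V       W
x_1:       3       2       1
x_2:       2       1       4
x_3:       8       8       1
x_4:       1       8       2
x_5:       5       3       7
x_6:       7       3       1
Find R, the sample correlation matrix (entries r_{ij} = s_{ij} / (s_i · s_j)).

Step 1 — column means:
  mean(U) = (3 + 2 + 8 + 1 + 5 + 7) / 6 = 26/6 = 4.3333
  mean(V) = (2 + 1 + 8 + 8 + 3 + 3) / 6 = 25/6 = 4.1667
  mean(W) = (1 + 4 + 1 + 2 + 7 + 1) / 6 = 16/6 = 2.6667

Step 2 — sample variances and covariances s[i,j] = (1/(n-1)) · Σ_k (x_{k,i} - mean_i) · (x_{k,j} - mean_j), with n-1 = 5:
  s[U,U] = ((-1.3333)·(-1.3333) + (-2.3333)·(-2.3333) + (3.6667)·(3.6667) + (-3.3333)·(-3.3333) + (0.6667)·(0.6667) + (2.6667)·(2.6667)) / 5 = 39.3333/5 = 7.8667
  s[U,V] = ((-1.3333)·(-2.1667) + (-2.3333)·(-3.1667) + (3.6667)·(3.8333) + (-3.3333)·(3.8333) + (0.6667)·(-1.1667) + (2.6667)·(-1.1667)) / 5 = 7.6667/5 = 1.5333
  s[U,W] = ((-1.3333)·(-1.6667) + (-2.3333)·(1.3333) + (3.6667)·(-1.6667) + (-3.3333)·(-0.6667) + (0.6667)·(4.3333) + (2.6667)·(-1.6667)) / 5 = -6.3333/5 = -1.2667
  s[V,V] = ((-2.1667)·(-2.1667) + (-3.1667)·(-3.1667) + (3.8333)·(3.8333) + (3.8333)·(3.8333) + (-1.1667)·(-1.1667) + (-1.1667)·(-1.1667)) / 5 = 46.8333/5 = 9.3667
  s[V,W] = ((-2.1667)·(-1.6667) + (-3.1667)·(1.3333) + (3.8333)·(-1.6667) + (3.8333)·(-0.6667) + (-1.1667)·(4.3333) + (-1.1667)·(-1.6667)) / 5 = -12.6667/5 = -2.5333
  s[W,W] = ((-1.6667)·(-1.6667) + (1.3333)·(1.3333) + (-1.6667)·(-1.6667) + (-0.6667)·(-0.6667) + (4.3333)·(4.3333) + (-1.6667)·(-1.6667)) / 5 = 29.3333/5 = 5.8667
  Sample standard deviations s_i = √(s[i,i]):
  s(U) = √(7.8667) = 2.8048
  s(V) = √(9.3667) = 3.0605
  s(W) = √(5.8667) = 2.4221

Step 3 — r_{ij} = s_{ij} / (s_i · s_j):
  r[U,U] = 1 (diagonal).
  r[U,V] = 1.5333 / (2.8048 · 3.0605) = 1.5333 / 8.584 = 0.1786
  r[U,W] = -1.2667 / (2.8048 · 2.4221) = -1.2667 / 6.7935 = -0.1865
  r[V,V] = 1 (diagonal).
  r[V,W] = -2.5333 / (3.0605 · 2.4221) = -2.5333 / 7.4129 = -0.3417
  r[W,W] = 1 (diagonal).

R is symmetric with unit diagonal. Assembling:

R = [[1, 0.1786, -0.1865],
 [0.1786, 1, -0.3417],
 [-0.1865, -0.3417, 1]]


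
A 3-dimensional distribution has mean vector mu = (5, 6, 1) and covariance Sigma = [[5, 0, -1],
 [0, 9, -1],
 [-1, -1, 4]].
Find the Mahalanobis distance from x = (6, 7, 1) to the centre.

Step 1 — centre the observation: (x - mu) = (1, 1, 0).

Step 2 — invert Sigma (cofactor / det for 3×3, or solve directly):
  Sigma^{-1} = [[0.2108, 0.006, 0.0542],
 [0.006, 0.1145, 0.0301],
 [0.0542, 0.0301, 0.2711]].

Step 3 — form the quadratic (x - mu)^T · Sigma^{-1} · (x - mu):
  Sigma^{-1} · (x - mu) = (0.2169, 0.1205, 0.0843).
  (x - mu)^T · [Sigma^{-1} · (x - mu)] = (1)·(0.2169) + (1)·(0.1205) + (0)·(0.0843) = 0.3373.

Step 4 — take square root: d = √(0.3373) ≈ 0.5808.

d(x, mu) = √(0.3373) ≈ 0.5808


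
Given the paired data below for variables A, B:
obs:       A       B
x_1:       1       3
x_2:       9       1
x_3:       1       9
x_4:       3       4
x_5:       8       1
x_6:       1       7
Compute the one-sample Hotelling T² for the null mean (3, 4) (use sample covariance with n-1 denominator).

Step 1 — sample mean vector:
  mean(A) = (1 + 9 + 1 + 3 + 8 + 1) / 6 = 23/6 = 3.8333
  mean(B) = (3 + 1 + 9 + 4 + 1 + 7) / 6 = 25/6 = 4.1667
  x̄ = (3.8333, 4.1667),  deviation x̄ - mu_0 = (3.8333, 4.1667) - (3, 4) = (0.8333, 0.1667).

Step 2 — sample covariance matrix, S[i,j] = (1/(n-1)) · Σ_k (x_{k,i} - mean_i) · (x_{k,j} - mean_j), divisor n-1 = 5:
  S[A,A] = ((-2.8333)·(-2.8333) + (5.1667)·(5.1667) + (-2.8333)·(-2.8333) + (-0.8333)·(-0.8333) + (4.1667)·(4.1667) + (-2.8333)·(-2.8333)) / 5 = 68.8333/5 = 13.7667
  S[A,B] = ((-2.8333)·(-1.1667) + (5.1667)·(-3.1667) + (-2.8333)·(4.8333) + (-0.8333)·(-0.1667) + (4.1667)·(-3.1667) + (-2.8333)·(2.8333)) / 5 = -47.8333/5 = -9.5667
  S[B,B] = ((-1.1667)·(-1.1667) + (-3.1667)·(-3.1667) + (4.8333)·(4.8333) + (-0.1667)·(-0.1667) + (-3.1667)·(-3.1667) + (2.8333)·(2.8333)) / 5 = 52.8333/5 = 10.5667
  S = [[13.7667, -9.5667],
 [-9.5667, 10.5667]].

Step 3 — invert S. det(S) = 13.7667·10.5667 - (-9.5667)² = 53.9467.
  S^{-1} = (1/det) · [[d, -b], [-b, a]] = [[0.1959, 0.1773],
 [0.1773, 0.2552]].

Step 4 — quadratic form (x̄ - mu_0)^T · S^{-1} · (x̄ - mu_0):
  S^{-1} · (x̄ - mu_0) = (0.1928, 0.1903),
  (x̄ - mu_0)^T · [...] = (0.8333)·(0.1928) + (0.1667)·(0.1903) = 0.1924.

Step 5 — scale by n: T² = 6 · 0.1924 = 1.1542.

T² ≈ 1.1542


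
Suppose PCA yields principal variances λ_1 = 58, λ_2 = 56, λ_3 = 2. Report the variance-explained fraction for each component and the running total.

Step 1 — total variance = trace(Sigma) = Σ λ_i = 58 + 56 + 2 = 116.

Step 2 — fraction explained by component i = λ_i / Σ λ:
  PC1: 58/116 = 0.5
  PC2: 56/116 = 0.4828
  PC3: 2/116 = 0.0172

Step 3 — cumulative fraction after k components = (λ_1 + ... + λ_k) / Σ λ:
  k = 1: 58/116 = 0.5
  k = 2: (58 + 56)/116 = 114/116 = 0.9828
  k = 3: (58 + 56 + 2)/116 = 116/116 = 1

Summary (fraction, with percent):

explained: PC1 0.5 (50%), PC2 0.4828 (48.28%), PC3 0.0172 (1.72%);  cumulative: 0.5, 0.9828, 1


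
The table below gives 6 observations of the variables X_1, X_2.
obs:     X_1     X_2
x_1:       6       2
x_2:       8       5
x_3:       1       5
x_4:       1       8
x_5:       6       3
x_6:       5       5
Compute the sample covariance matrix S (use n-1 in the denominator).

Step 1 — column means:
  mean(X_1) = (6 + 8 + 1 + 1 + 6 + 5) / 6 = 27/6 = 4.5
  mean(X_2) = (2 + 5 + 5 + 8 + 3 + 5) / 6 = 28/6 = 4.6667

Step 2 — sample covariance S[i,j] = (1/(n-1)) · Σ_k (x_{k,i} - mean_i) · (x_{k,j} - mean_j), with n-1 = 5.
  S[X_1,X_1] = ((1.5)·(1.5) + (3.5)·(3.5) + (-3.5)·(-3.5) + (-3.5)·(-3.5) + (1.5)·(1.5) + (0.5)·(0.5)) / 5 = 41.5/5 = 8.3
  S[X_1,X_2] = ((1.5)·(-2.6667) + (3.5)·(0.3333) + (-3.5)·(0.3333) + (-3.5)·(3.3333) + (1.5)·(-1.6667) + (0.5)·(0.3333)) / 5 = -18/5 = -3.6
  S[X_2,X_2] = ((-2.6667)·(-2.6667) + (0.3333)·(0.3333) + (0.3333)·(0.3333) + (3.3333)·(3.3333) + (-1.6667)·(-1.6667) + (0.3333)·(0.3333)) / 5 = 21.3333/5 = 4.2667

S is symmetric (S[j,i] = S[i,j]). Assembling:

S = [[8.3, -3.6],
 [-3.6, 4.2667]]


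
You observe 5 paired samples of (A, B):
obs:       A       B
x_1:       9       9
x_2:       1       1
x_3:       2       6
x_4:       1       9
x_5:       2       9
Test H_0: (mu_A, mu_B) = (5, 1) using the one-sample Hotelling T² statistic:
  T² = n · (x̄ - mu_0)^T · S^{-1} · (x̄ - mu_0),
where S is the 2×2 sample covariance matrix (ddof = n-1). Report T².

Step 1 — sample mean vector:
  mean(A) = (9 + 1 + 2 + 1 + 2) / 5 = 15/5 = 3
  mean(B) = (9 + 1 + 6 + 9 + 9) / 5 = 34/5 = 6.8
  x̄ = (3, 6.8),  deviation x̄ - mu_0 = (3, 6.8) - (5, 1) = (-2, 5.8).

Step 2 — sample covariance matrix, S[i,j] = (1/(n-1)) · Σ_k (x_{k,i} - mean_i) · (x_{k,j} - mean_j), divisor n-1 = 4:
  S[A,A] = ((6)·(6) + (-2)·(-2) + (-1)·(-1) + (-2)·(-2) + (-1)·(-1)) / 4 = 46/4 = 11.5
  S[A,B] = ((6)·(2.2) + (-2)·(-5.8) + (-1)·(-0.8) + (-2)·(2.2) + (-1)·(2.2)) / 4 = 19/4 = 4.75
  S[B,B] = ((2.2)·(2.2) + (-5.8)·(-5.8) + (-0.8)·(-0.8) + (2.2)·(2.2) + (2.2)·(2.2)) / 4 = 48.8/4 = 12.2
  S = [[11.5, 4.75],
 [4.75, 12.2]].

Step 3 — invert S. det(S) = 11.5·12.2 - (4.75)² = 117.7375.
  S^{-1} = (1/det) · [[d, -b], [-b, a]] = [[0.1036, -0.0403],
 [-0.0403, 0.0977]].

Step 4 — quadratic form (x̄ - mu_0)^T · S^{-1} · (x̄ - mu_0):
  S^{-1} · (x̄ - mu_0) = (-0.4412, 0.6472),
  (x̄ - mu_0)^T · [...] = (-2)·(-0.4412) + (5.8)·(0.6472) = 4.6362.

Step 5 — scale by n: T² = 5 · 4.6362 = 23.1812.

T² ≈ 23.1812


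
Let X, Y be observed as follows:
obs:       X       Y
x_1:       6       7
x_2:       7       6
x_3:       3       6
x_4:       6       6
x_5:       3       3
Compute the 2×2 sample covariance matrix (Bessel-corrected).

Step 1 — column means:
  mean(X) = (6 + 7 + 3 + 6 + 3) / 5 = 25/5 = 5
  mean(Y) = (7 + 6 + 6 + 6 + 3) / 5 = 28/5 = 5.6

Step 2 — sample covariance S[i,j] = (1/(n-1)) · Σ_k (x_{k,i} - mean_i) · (x_{k,j} - mean_j), with n-1 = 4.
  S[X,X] = ((1)·(1) + (2)·(2) + (-2)·(-2) + (1)·(1) + (-2)·(-2)) / 4 = 14/4 = 3.5
  S[X,Y] = ((1)·(1.4) + (2)·(0.4) + (-2)·(0.4) + (1)·(0.4) + (-2)·(-2.6)) / 4 = 7/4 = 1.75
  S[Y,Y] = ((1.4)·(1.4) + (0.4)·(0.4) + (0.4)·(0.4) + (0.4)·(0.4) + (-2.6)·(-2.6)) / 4 = 9.2/4 = 2.3

S is symmetric (S[j,i] = S[i,j]). Assembling:

S = [[3.5, 1.75],
 [1.75, 2.3]]


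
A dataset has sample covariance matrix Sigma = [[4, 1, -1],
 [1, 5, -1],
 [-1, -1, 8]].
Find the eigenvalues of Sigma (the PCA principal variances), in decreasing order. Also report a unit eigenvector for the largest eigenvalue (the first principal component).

Step 1 — characteristic polynomial p(λ) = det(λI - Sigma) = λ³ - tr·λ² + c_1·λ - det, where tr = trace, c_1 = sum of the principal 2×2 minors, det = det(Sigma):
  tr = 4 + 5 + 8 = 17,
  c_1 = (4·5 - (1)²) + (4·8 - (-1)²) + (5·8 - (-1)²) = 19 + 31 + 39 = 89,
  det = 4·(5·8 - (-1)²) - (1)·((1)·8 - (-1)·(-1)) + (-1)·((1)·(-1) - 5·(-1)) = 4·(39) - (1)·(7) + (-1)·(4) = 145.
  So p(λ) = λ³ - 17λ² + 89λ - 145.
Step 2 — look for an integer root (rational root theorem: any rational root is an integer divisor of 145). Testing λ = 5:
  p(5) = 125 - 425 + 445 - 145 = 0  ✓
  Dividing out (λ - 5): p(λ) = (λ - 5)(λ² - 12λ + 29).
Step 3 — remaining eigenvalues from the quadratic λ² - 12λ + 29 = 0:
  Δ = 12² - 4·29 = 144 - 116 = 28,  λ = (12 ± √28)/2 = (12 ± 5.2915)/2 ≈ 8.6458 or 3.3542.
  Sorted: λ_1 = 8.6458,  λ_2 = 5,  λ_3 = 3.3542  (check: sum = 17 = tr ✓).

Step 4 — unit eigenvector for λ_1 ≈ 8.6458: v spans the null space of (Sigma - λ_1 I), whose rows are
  r_1 = (-4.6458, 1, -1),  r_2 = (1, -3.6458, -1),  r_3 = (-1, -1, -0.6458).
  v is orthogonal to every row, so take v ∝ r_1 × r_2 = ((1)·(-1) - (-1)·(-3.6458), (-1)·(1) - (-4.6458)·(-1), (-4.6458)·(-3.6458) - (1)·(1)) ≈ (-4.6458, -5.6458, 15.9373).
  Rescale (multiply by -1 so the first nonzero entry is positive): u = (4.6458, 5.6458, -15.9373).
  ||u|| = √((4.6458)² + (5.6458)² + (-15.9373)²) = √(307.4536) ≈ 17.5344,  v_1 = u/||u|| ≈ (0.265, 0.322, -0.9089) (||v_1|| = 1).

λ_1 = 8.6458,  λ_2 = 5,  λ_3 = 3.3542;  v_1 ≈ (0.265, 0.322, -0.9089)


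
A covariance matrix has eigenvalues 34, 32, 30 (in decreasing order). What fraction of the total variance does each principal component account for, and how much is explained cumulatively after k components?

Step 1 — total variance = trace(Sigma) = Σ λ_i = 34 + 32 + 30 = 96.

Step 2 — fraction explained by component i = λ_i / Σ λ:
  PC1: 34/96 = 0.3542
  PC2: 32/96 = 0.3333
  PC3: 30/96 = 0.3125

Step 3 — cumulative fraction after k components = (λ_1 + ... + λ_k) / Σ λ:
  k = 1: 34/96 = 0.3542
  k = 2: (34 + 32)/96 = 66/96 = 0.6875
  k = 3: (34 + 32 + 30)/96 = 96/96 = 1

Summary (fraction, with percent):

explained: PC1 0.3542 (35.42%), PC2 0.3333 (33.33%), PC3 0.3125 (31.25%);  cumulative: 0.3542, 0.6875, 1


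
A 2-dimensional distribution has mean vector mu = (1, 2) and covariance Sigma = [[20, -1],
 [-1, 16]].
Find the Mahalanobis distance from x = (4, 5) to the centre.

Step 1 — centre the observation: (x - mu) = (3, 3).

Step 2 — invert Sigma. det(Sigma) = 20·16 - (-1)² = 319.
  Sigma^{-1} = (1/det) · [[d, -b], [-b, a]] = [[0.0502, 0.0031],
 [0.0031, 0.0627]].

Step 3 — form the quadratic (x - mu)^T · Sigma^{-1} · (x - mu):
  Sigma^{-1} · (x - mu) = (0.1599, 0.1975).
  (x - mu)^T · [Sigma^{-1} · (x - mu)] = (3)·(0.1599) + (3)·(0.1975) = 1.0721.

Step 4 — take square root: d = √(1.0721) ≈ 1.0354.

d(x, mu) = √(1.0721) ≈ 1.0354


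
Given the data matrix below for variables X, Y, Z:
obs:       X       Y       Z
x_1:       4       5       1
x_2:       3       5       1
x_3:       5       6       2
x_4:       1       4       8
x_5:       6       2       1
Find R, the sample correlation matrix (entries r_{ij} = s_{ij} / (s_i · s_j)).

Step 1 — column means:
  mean(X) = (4 + 3 + 5 + 1 + 6) / 5 = 19/5 = 3.8
  mean(Y) = (5 + 5 + 6 + 4 + 2) / 5 = 22/5 = 4.4
  mean(Z) = (1 + 1 + 2 + 8 + 1) / 5 = 13/5 = 2.6

Step 2 — sample variances and covariances s[i,j] = (1/(n-1)) · Σ_k (x_{k,i} - mean_i) · (x_{k,j} - mean_j), with n-1 = 4:
  s[X,X] = ((0.2)·(0.2) + (-0.8)·(-0.8) + (1.2)·(1.2) + (-2.8)·(-2.8) + (2.2)·(2.2)) / 4 = 14.8/4 = 3.7
  s[X,Y] = ((0.2)·(0.6) + (-0.8)·(0.6) + (1.2)·(1.6) + (-2.8)·(-0.4) + (2.2)·(-2.4)) / 4 = -2.6/4 = -0.65
  s[X,Z] = ((0.2)·(-1.6) + (-0.8)·(-1.6) + (1.2)·(-0.6) + (-2.8)·(5.4) + (2.2)·(-1.6)) / 4 = -18.4/4 = -4.6
  s[Y,Y] = ((0.6)·(0.6) + (0.6)·(0.6) + (1.6)·(1.6) + (-0.4)·(-0.4) + (-2.4)·(-2.4)) / 4 = 9.2/4 = 2.3
  s[Y,Z] = ((0.6)·(-1.6) + (0.6)·(-1.6) + (1.6)·(-0.6) + (-0.4)·(5.4) + (-2.4)·(-1.6)) / 4 = -1.2/4 = -0.3
  s[Z,Z] = ((-1.6)·(-1.6) + (-1.6)·(-1.6) + (-0.6)·(-0.6) + (5.4)·(5.4) + (-1.6)·(-1.6)) / 4 = 37.2/4 = 9.3
  Sample standard deviations s_i = √(s[i,i]):
  s(X) = √(3.7) = 1.9235
  s(Y) = √(2.3) = 1.5166
  s(Z) = √(9.3) = 3.0496

Step 3 — r_{ij} = s_{ij} / (s_i · s_j):
  r[X,X] = 1 (diagonal).
  r[X,Y] = -0.65 / (1.9235 · 1.5166) = -0.65 / 2.9172 = -0.2228
  r[X,Z] = -4.6 / (1.9235 · 3.0496) = -4.6 / 5.866 = -0.7842
  r[Y,Y] = 1 (diagonal).
  r[Y,Z] = -0.3 / (1.5166 · 3.0496) = -0.3 / 4.6249 = -0.0649
  r[Z,Z] = 1 (diagonal).

R is symmetric with unit diagonal. Assembling:

R = [[1, -0.2228, -0.7842],
 [-0.2228, 1, -0.0649],
 [-0.7842, -0.0649, 1]]


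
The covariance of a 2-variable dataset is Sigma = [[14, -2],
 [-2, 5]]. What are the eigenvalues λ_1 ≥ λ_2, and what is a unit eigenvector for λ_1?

Step 1 — characteristic polynomial of 2×2 Sigma:
  det(Sigma - λI) = λ² - trace · λ + det = 0.
  trace = 14 + 5 = 19, det = 14·5 - (-2)² = 66.
Step 2 — discriminant:
  Δ = trace² - 4·det = 361 - 264 = 97.
Step 3 — eigenvalues:
  λ = (trace ± √Δ)/2 = (19 ± 9.8489)/2,
  λ_1 = 14.4244,  λ_2 = 4.5756.

Step 4 — unit eigenvector for λ_1: solve (Sigma - λ_1 I)v = 0. First row:
  (14 - 14.4244)·v_x + (-2)·v_y = 0, i.e. (-0.4244)·v_x + (-2)·v_y = 0,
  so v ∝ (b, λ_1 - a) = (-2, 0.4244); multiply by -1 so the first entry is positive: u = (2, -0.4244).
  ||u|| = √((2)² + (-0.4244)²) = √(4.1801) ≈ 2.0445,
  v_1 = u/||u|| ≈ (0.9782, -0.2076) (||v_1|| = 1).

λ_1 = 14.4244,  λ_2 = 4.5756;  v_1 ≈ (0.9782, -0.2076)


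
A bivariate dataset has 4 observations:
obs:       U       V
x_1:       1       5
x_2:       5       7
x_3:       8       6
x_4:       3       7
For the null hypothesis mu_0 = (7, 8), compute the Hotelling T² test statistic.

Step 1 — sample mean vector:
  mean(U) = (1 + 5 + 8 + 3) / 4 = 17/4 = 4.25
  mean(V) = (5 + 7 + 6 + 7) / 4 = 25/4 = 6.25
  x̄ = (4.25, 6.25),  deviation x̄ - mu_0 = (4.25, 6.25) - (7, 8) = (-2.75, -1.75).

Step 2 — sample covariance matrix, S[i,j] = (1/(n-1)) · Σ_k (x_{k,i} - mean_i) · (x_{k,j} - mean_j), divisor n-1 = 3:
  S[U,U] = ((-3.25)·(-3.25) + (0.75)·(0.75) + (3.75)·(3.75) + (-1.25)·(-1.25)) / 3 = 26.75/3 = 8.9167
  S[U,V] = ((-3.25)·(-1.25) + (0.75)·(0.75) + (3.75)·(-0.25) + (-1.25)·(0.75)) / 3 = 2.75/3 = 0.9167
  S[V,V] = ((-1.25)·(-1.25) + (0.75)·(0.75) + (-0.25)·(-0.25) + (0.75)·(0.75)) / 3 = 2.75/3 = 0.9167
  S = [[8.9167, 0.9167],
 [0.9167, 0.9167]].

Step 3 — invert S. det(S) = 8.9167·0.9167 - (0.9167)² = 7.3333.
  S^{-1} = (1/det) · [[d, -b], [-b, a]] = [[0.125, -0.125],
 [-0.125, 1.2159]].

Step 4 — quadratic form (x̄ - mu_0)^T · S^{-1} · (x̄ - mu_0):
  S^{-1} · (x̄ - mu_0) = (-0.125, -1.7841),
  (x̄ - mu_0)^T · [...] = (-2.75)·(-0.125) + (-1.75)·(-1.7841) = 3.4659.

Step 5 — scale by n: T² = 4 · 3.4659 = 13.8636.

T² ≈ 13.8636
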